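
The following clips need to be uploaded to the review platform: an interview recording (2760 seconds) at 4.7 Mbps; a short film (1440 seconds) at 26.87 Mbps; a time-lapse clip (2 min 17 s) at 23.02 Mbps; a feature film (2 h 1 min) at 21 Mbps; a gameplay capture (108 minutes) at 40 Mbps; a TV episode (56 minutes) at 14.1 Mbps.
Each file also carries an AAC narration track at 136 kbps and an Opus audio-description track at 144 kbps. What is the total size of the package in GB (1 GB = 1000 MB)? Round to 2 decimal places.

64.98 GB

Audio total: 136 + 144 = 280 kbps = 0.280 Mbps.
interview recording: 4.980 Mbps × 2760 s = 13744.8 Mb
short film: 27.150 Mbps × 1440 s = 39096.0 Mb
time-lapse clip: 23.300 Mbps × 137 s = 3192.1 Mb
feature film: 21.280 Mbps × 7260 s = 154492.8 Mb
gameplay capture: 40.280 Mbps × 6480 s = 261014.4 Mb
TV episode: 14.380 Mbps × 3360 s = 48316.8 Mb
Total: 519856.9 Mb = 64982.1 MB.
= 64.98 GB.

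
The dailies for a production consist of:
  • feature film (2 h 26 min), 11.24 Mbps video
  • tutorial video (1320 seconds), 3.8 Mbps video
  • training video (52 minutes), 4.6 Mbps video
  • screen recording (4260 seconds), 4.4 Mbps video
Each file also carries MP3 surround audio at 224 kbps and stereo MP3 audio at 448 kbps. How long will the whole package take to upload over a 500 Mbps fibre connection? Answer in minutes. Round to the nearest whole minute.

5 minutes

Audio total: 224 + 448 = 672 kbps = 0.672 Mbps.
feature film: 11.912 Mbps × 8760 s = 104349.1 Mb
tutorial video: 4.472 Mbps × 1320 s = 5903.0 Mb
training video: 5.272 Mbps × 3120 s = 16448.6 Mb
screen recording: 5.072 Mbps × 4260 s = 21606.7 Mb
Total: 148307.5 Mb = 18538.4 MB.
At 500 Mbps: 148307.5 / 500 = 297 s ≈ 4.94 minutes.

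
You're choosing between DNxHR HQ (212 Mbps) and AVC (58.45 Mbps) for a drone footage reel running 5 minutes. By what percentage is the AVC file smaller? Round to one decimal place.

5 min = 300 s
DNxHR HQ: 212.000 Mbps × 300 s = 63600.0 Mb = 7.404 GiB.
AVC: 58.450 Mbps × 300 s = 17535.0 Mb = 2.041 GiB.
Reduction: (1 − 2.041/7.404) × 100 = 72.43%.

72.4%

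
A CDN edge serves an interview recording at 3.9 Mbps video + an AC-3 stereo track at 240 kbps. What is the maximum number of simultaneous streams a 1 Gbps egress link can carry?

241

Audio: 240 kbps = 0.240 Mbps.
Per-viewer media rate: 4.140 Mbps.
1 Gbps = 1,000 Mbps; 1,000 / 4.140 = 241.55 → 241 viewers.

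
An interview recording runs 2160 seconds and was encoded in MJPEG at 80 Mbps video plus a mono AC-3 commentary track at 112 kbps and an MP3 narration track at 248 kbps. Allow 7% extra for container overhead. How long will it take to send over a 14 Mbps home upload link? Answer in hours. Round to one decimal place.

3.7 hours

Audio total: 112 + 248 = 360 kbps = 0.360 Mbps.
Total bitrate: 80.360 Mbps.
File: 80.360 Mbps × 2160 s = 173577.6 Mb.
With 7% container overhead: ×1.07. → 185728.0 Mb.
At 14 Mbps: 185728.0 / 14 = 13266.3 s ≈ 3.69 hours.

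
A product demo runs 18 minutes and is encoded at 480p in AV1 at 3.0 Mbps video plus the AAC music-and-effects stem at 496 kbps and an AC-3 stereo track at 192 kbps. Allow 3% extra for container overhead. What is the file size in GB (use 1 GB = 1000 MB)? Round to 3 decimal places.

0.513 GB

18 min = 1080 s
Audio total: 496 + 192 = 688 kbps = 0.688 Mbps.
Total bitrate: 3.0 + 0.688 = 3.688 Mbps.
Stream data: 3.688 Mbps × 1080 s = 3983.0 Mb.
With 3% container overhead: ×1.03.
4,103 Mb ÷ 8 = 512.8 MB → 0.5128 GB.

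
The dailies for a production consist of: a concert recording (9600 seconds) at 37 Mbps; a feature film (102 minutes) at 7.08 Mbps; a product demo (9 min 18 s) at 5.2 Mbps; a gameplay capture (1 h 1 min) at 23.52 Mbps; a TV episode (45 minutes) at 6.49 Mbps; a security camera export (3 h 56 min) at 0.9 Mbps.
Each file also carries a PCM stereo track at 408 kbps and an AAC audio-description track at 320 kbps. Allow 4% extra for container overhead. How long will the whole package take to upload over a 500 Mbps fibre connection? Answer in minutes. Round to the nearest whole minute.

19 minutes

Audio total: 408 + 320 = 728 kbps = 0.728 Mbps.
concert recording: 37.728 Mbps × 9600 s × 1.04 = 376676.4 Mb
feature film: 7.808 Mbps × 6120 s × 1.04 = 49696.4 Mb
product demo: 5.928 Mbps × 558 s × 1.04 = 3440.1 Mb
gameplay capture: 24.248 Mbps × 3660 s × 1.04 = 92297.6 Mb
TV episode: 7.218 Mbps × 2700 s × 1.04 = 20268.1 Mb
security camera export: 1.628 Mbps × 14160 s × 1.04 = 23974.6 Mb
Total: 566353.2 Mb = 70794.1 MB.
At 500 Mbps: 566353.2 / 500 = 1133 s ≈ 18.9 minutes.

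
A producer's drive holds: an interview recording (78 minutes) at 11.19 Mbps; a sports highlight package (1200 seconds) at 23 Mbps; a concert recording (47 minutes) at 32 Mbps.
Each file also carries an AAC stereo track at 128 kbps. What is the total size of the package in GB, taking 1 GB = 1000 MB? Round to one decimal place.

21.4 GB

Audio: 128 kbps = 0.128 Mbps.
interview recording: 11.318 Mbps × 4680 s = 52968.2 Mb
sports highlight package: 23.128 Mbps × 1200 s = 27753.6 Mb
concert recording: 32.128 Mbps × 2820 s = 90601.0 Mb
Total: 171322.8 Mb = 21415.3 MB.
= 21.42 GB.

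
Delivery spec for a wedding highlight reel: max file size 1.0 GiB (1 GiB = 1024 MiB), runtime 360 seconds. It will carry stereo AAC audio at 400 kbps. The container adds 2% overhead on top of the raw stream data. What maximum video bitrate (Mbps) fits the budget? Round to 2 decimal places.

22.99 Mbps

Budget: 1.0 GiB = 8589.9 Mb.
Stream payload after overhead: 8589.9 / 1.02 = 8421.5 Mb.
Total bitrate budget: 8421.5 Mb / 360 s = 23.393 Mbps.
Audio: 400 kbps = 0.400 Mbps.
Video: 23.393 − 0.400 = 22.993 Mbps.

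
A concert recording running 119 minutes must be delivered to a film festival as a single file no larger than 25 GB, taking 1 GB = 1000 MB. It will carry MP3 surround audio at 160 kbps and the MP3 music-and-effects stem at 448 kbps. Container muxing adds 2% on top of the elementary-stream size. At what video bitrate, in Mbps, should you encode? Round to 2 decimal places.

26.85 Mbps

Budget: 25 GB = 200000.0 Mb.
Stream payload after overhead: 200000.0 / 1.02 = 196078.4 Mb.
119 min = 7140 s
Total bitrate budget: 196078.4 Mb / 7140 s = 27.462 Mbps.
Audio total: 160 + 448 = 608 kbps = 0.608 Mbps.
Video: 27.462 − 0.608 = 26.854 Mbps.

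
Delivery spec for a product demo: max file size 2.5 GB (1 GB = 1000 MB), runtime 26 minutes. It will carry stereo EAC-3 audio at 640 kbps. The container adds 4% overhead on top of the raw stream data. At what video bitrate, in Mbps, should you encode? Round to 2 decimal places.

11.69 Mbps

Budget: 2.5 GB = 20000.0 Mb.
Stream payload after overhead: 20000.0 / 1.04 = 19230.8 Mb.
26 min = 1560 s
Total bitrate budget: 19230.8 Mb / 1560 s = 12.327 Mbps.
Audio: 640 kbps = 0.640 Mbps.
Video: 12.327 − 0.640 = 11.687 Mbps.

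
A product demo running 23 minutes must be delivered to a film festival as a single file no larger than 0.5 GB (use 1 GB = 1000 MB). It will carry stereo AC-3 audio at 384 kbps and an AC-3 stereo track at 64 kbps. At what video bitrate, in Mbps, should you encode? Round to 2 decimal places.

Budget: 0.5 GB = 4000.0 Mb.
23 min = 1380 s
Total bitrate budget: 4000.0 Mb / 1380 s = 2.899 Mbps.
Audio total: 384 + 64 = 448 kbps = 0.448 Mbps.
Video: 2.899 − 0.448 = 2.451 Mbps.

2.45 Mbps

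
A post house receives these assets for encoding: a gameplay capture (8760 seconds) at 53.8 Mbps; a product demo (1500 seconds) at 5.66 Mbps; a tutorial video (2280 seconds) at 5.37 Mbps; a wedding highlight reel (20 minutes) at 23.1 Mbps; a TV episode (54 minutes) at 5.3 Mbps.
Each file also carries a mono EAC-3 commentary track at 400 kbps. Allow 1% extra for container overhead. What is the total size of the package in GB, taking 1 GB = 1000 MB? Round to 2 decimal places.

Audio: 400 kbps = 0.400 Mbps.
gameplay capture: 54.200 Mbps × 8760 s × 1.01 = 479539.9 Mb
product demo: 6.060 Mbps × 1500 s × 1.01 = 9180.9 Mb
tutorial video: 5.770 Mbps × 2280 s × 1.01 = 13287.2 Mb
wedding highlight reel: 23.500 Mbps × 1200 s × 1.01 = 28482.0 Mb
TV episode: 5.700 Mbps × 3240 s × 1.01 = 18652.7 Mb
Total: 549142.7 Mb = 68642.8 MB.
= 68.64 GB.

68.64 GB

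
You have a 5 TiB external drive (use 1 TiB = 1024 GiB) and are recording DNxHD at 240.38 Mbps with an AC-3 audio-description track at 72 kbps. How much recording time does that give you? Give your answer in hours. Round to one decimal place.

50.8 hours

Audio: 72 kbps = 0.072 Mbps.
Total bitrate: 240.38 + 0.072 = 240.452 Mbps.
Capacity: 5 TiB = 43,980,465 Mb.
Recording time: 43,980,465 / 240.452 = 182,907 s ≈ 50.8 hours.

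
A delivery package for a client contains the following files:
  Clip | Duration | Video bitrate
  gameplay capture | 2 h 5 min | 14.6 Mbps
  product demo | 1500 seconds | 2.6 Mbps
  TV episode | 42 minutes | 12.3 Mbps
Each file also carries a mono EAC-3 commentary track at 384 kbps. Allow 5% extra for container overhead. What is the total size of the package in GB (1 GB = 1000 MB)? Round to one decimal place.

19.5 GB

Audio: 384 kbps = 0.384 Mbps.
gameplay capture: 14.984 Mbps × 7500 s × 1.05 = 117999.0 Mb
product demo: 2.984 Mbps × 1500 s × 1.05 = 4699.8 Mb
TV episode: 12.684 Mbps × 2520 s × 1.05 = 33561.9 Mb
Total: 156260.7 Mb = 19532.6 MB.
= 19.53 GB.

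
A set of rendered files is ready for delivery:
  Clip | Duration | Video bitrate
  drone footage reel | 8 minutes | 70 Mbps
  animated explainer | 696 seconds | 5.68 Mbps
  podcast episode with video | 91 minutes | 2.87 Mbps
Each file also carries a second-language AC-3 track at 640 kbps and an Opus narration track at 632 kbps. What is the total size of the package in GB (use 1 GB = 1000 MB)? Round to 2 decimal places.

7.71 GB

Audio total: 640 + 632 = 1272 kbps = 1.272 Mbps.
drone footage reel: 71.272 Mbps × 480 s = 34210.6 Mb
animated explainer: 6.952 Mbps × 696 s = 4838.6 Mb
podcast episode with video: 4.142 Mbps × 5460 s = 22615.3 Mb
Total: 61664.5 Mb = 7708.1 MB.
= 7.708 GB.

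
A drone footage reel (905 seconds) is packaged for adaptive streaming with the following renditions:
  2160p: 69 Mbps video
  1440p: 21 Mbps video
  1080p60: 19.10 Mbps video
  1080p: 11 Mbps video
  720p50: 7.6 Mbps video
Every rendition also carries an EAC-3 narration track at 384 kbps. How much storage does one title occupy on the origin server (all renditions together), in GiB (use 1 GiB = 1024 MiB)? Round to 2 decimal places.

Audio: 384 kbps = 0.384 Mbps.
Sum of rendition bitrates: (69+0.384) + (21+0.384) + (19.10+0.384) + (11+0.384) + (7.6+0.384) = 129.620 Mbps.
× 905 s = 117,306 Mb = 14,663 MB = 13.66 GiB.

13.66 GiB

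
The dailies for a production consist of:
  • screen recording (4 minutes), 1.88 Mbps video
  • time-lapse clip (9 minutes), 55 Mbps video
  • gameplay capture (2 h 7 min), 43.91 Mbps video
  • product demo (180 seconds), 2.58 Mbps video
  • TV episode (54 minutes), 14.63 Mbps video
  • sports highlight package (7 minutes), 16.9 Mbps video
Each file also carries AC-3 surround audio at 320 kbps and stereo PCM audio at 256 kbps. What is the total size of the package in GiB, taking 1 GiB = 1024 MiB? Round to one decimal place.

Audio total: 320 + 256 = 576 kbps = 0.576 Mbps.
screen recording: 2.456 Mbps × 240 s = 589.4 Mb
time-lapse clip: 55.576 Mbps × 540 s = 30011.0 Mb
gameplay capture: 44.486 Mbps × 7620 s = 338983.3 Mb
product demo: 3.156 Mbps × 180 s = 568.1 Mb
TV episode: 15.206 Mbps × 3240 s = 49267.4 Mb
sports highlight package: 17.476 Mbps × 420 s = 7339.9 Mb
Total: 426759.2 Mb = 53344.9 MB.
= 49.68 GiB.

49.7 GiB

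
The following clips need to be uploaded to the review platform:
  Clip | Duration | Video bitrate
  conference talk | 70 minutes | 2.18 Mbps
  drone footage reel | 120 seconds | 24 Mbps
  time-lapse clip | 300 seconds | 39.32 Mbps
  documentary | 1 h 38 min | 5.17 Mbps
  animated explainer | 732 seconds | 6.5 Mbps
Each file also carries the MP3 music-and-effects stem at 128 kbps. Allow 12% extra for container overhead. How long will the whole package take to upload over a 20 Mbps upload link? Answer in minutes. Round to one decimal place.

56.4 minutes

Audio: 128 kbps = 0.128 Mbps.
conference talk: 2.308 Mbps × 4200 s × 1.12 = 10856.8 Mb
drone footage reel: 24.128 Mbps × 120 s × 1.12 = 3242.8 Mb
time-lapse clip: 39.448 Mbps × 300 s × 1.12 = 13254.5 Mb
documentary: 5.298 Mbps × 5880 s × 1.12 = 34890.5 Mb
animated explainer: 6.628 Mbps × 732 s × 1.12 = 5433.9 Mb
Total: 67678.6 Mb = 8459.8 MB.
At 20 Mbps: 67678.6 / 20 = 3384 s ≈ 56.4 minutes.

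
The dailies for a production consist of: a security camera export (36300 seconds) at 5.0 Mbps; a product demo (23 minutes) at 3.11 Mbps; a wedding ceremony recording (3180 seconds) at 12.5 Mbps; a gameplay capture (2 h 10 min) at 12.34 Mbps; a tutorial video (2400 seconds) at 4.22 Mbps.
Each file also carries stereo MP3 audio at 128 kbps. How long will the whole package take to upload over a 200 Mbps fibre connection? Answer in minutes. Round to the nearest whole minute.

28 minutes

Audio: 128 kbps = 0.128 Mbps.
security camera export: 5.128 Mbps × 36300 s = 186146.4 Mb
product demo: 3.238 Mbps × 1380 s = 4468.4 Mb
wedding ceremony recording: 12.628 Mbps × 3180 s = 40157.0 Mb
gameplay capture: 12.468 Mbps × 7800 s = 97250.4 Mb
tutorial video: 4.348 Mbps × 2400 s = 10435.2 Mb
Total: 338457.5 Mb = 42307.2 MB.
At 200 Mbps: 338457.5 / 200 = 1692 s ≈ 28.2 minutes.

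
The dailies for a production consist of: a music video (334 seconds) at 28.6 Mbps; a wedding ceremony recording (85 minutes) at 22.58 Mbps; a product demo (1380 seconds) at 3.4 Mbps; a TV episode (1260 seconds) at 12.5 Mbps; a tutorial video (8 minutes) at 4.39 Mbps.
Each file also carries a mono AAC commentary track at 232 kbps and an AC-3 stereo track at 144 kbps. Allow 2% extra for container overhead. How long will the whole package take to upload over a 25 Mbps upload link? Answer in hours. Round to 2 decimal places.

1.71 hours

Audio total: 232 + 144 = 376 kbps = 0.376 Mbps.
music video: 28.976 Mbps × 334 s × 1.02 = 9871.5 Mb
wedding ceremony recording: 22.956 Mbps × 5100 s × 1.02 = 119417.1 Mb
product demo: 3.776 Mbps × 1380 s × 1.02 = 5315.1 Mb
TV episode: 12.876 Mbps × 1260 s × 1.02 = 16548.2 Mb
tutorial video: 4.766 Mbps × 480 s × 1.02 = 2333.4 Mb
Total: 153485.4 Mb = 19185.7 MB.
At 25 Mbps: 153485.4 / 25 = 6139 s ≈ 1.71 hours.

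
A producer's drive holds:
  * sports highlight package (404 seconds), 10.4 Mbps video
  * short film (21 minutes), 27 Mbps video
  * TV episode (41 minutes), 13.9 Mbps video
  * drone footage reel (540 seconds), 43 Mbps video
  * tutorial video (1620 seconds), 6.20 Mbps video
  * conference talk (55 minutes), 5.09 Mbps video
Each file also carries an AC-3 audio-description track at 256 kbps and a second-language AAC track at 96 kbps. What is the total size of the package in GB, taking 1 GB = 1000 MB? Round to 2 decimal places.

15.73 GB

Audio total: 256 + 96 = 352 kbps = 0.352 Mbps.
sports highlight package: 10.752 Mbps × 404 s = 4343.8 Mb
short film: 27.352 Mbps × 1260 s = 34463.5 Mb
TV episode: 14.252 Mbps × 2460 s = 35059.9 Mb
drone footage reel: 43.352 Mbps × 540 s = 23410.1 Mb
tutorial video: 6.552 Mbps × 1620 s = 10614.2 Mb
conference talk: 5.442 Mbps × 3300 s = 17958.6 Mb
Total: 125850.2 Mb = 15731.3 MB.
= 15.73 GB.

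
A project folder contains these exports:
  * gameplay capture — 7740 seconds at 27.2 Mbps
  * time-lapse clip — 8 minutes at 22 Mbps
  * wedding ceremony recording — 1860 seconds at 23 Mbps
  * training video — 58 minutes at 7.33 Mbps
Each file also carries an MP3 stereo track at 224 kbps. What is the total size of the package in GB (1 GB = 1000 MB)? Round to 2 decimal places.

Audio: 224 kbps = 0.224 Mbps.
gameplay capture: 27.424 Mbps × 7740 s = 212261.8 Mb
time-lapse clip: 22.224 Mbps × 480 s = 10667.5 Mb
wedding ceremony recording: 23.224 Mbps × 1860 s = 43196.6 Mb
training video: 7.554 Mbps × 3480 s = 26287.9 Mb
Total: 292413.8 Mb = 36551.7 MB.
= 36.55 GB.

36.55 GB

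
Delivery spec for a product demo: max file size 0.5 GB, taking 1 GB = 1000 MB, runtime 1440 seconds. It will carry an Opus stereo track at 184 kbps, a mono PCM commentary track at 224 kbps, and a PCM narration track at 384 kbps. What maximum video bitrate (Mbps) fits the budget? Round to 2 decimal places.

1.99 Mbps

Budget: 0.5 GB = 4000.0 Mb.
Total bitrate budget: 4000.0 Mb / 1440 s = 2.778 Mbps.
Audio total: 184 + 224 + 384 = 792 kbps = 0.792 Mbps.
Video: 2.778 − 0.792 = 1.986 Mbps.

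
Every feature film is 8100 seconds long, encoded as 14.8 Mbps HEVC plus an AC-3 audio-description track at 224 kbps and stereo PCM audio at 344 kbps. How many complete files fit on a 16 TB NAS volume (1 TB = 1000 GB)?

1028

Audio total: 224 + 344 = 568 kbps = 0.568 Mbps.
Total bitrate: 15.368 Mbps.
Per item: 15.368 Mbps × 8100 s = 124,481 Mb = 15,560 MB.
Capacity: 16 TB = 128,000,000 Mb; 1028.27 items → 1028 complete.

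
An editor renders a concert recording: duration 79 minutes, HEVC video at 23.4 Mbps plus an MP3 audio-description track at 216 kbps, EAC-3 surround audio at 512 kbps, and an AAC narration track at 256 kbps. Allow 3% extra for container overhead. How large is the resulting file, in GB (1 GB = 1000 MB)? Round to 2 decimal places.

79 min = 4740 s
Audio total: 216 + 512 + 256 = 984 kbps = 0.984 Mbps.
Total bitrate: 23.4 + 0.984 = 24.384 Mbps.
Stream data: 24.384 Mbps × 4740 s = 115580.2 Mb.
With 3% container overhead: ×1.03.
119,048 Mb ÷ 8 = 14,881 MB → 14.88 GB.

14.88 GB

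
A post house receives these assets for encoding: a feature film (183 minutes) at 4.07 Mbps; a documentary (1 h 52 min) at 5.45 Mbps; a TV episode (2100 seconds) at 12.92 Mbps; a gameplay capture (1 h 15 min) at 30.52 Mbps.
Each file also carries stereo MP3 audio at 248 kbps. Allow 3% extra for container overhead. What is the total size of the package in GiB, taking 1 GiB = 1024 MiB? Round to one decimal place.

Audio: 248 kbps = 0.248 Mbps.
feature film: 4.318 Mbps × 10980 s × 1.03 = 48834.0 Mb
documentary: 5.698 Mbps × 6720 s × 1.03 = 39439.3 Mb
TV episode: 13.168 Mbps × 2100 s × 1.03 = 28482.4 Mb
gameplay capture: 30.768 Mbps × 4500 s × 1.03 = 142609.7 Mb
Total: 259365.3 Mb = 32420.7 MB.
= 30.19 GiB.

30.2 GiB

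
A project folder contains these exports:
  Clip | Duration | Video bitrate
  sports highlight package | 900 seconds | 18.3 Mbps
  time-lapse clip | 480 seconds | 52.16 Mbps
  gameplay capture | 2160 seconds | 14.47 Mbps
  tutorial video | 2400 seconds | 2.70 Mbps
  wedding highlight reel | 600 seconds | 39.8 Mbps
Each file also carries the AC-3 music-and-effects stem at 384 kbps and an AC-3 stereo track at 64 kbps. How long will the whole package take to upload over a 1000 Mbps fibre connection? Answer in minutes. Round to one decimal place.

1.8 minutes

Audio total: 384 + 64 = 448 kbps = 0.448 Mbps.
sports highlight package: 18.748 Mbps × 900 s = 16873.2 Mb
time-lapse clip: 52.608 Mbps × 480 s = 25251.8 Mb
gameplay capture: 14.918 Mbps × 2160 s = 32222.9 Mb
tutorial video: 3.148 Mbps × 2400 s = 7555.2 Mb
wedding highlight reel: 40.248 Mbps × 600 s = 24148.8 Mb
Total: 106051.9 Mb = 13256.5 MB.
At 1000 Mbps: 106051.9 / 1000 = 106 s ≈ 1.77 minutes.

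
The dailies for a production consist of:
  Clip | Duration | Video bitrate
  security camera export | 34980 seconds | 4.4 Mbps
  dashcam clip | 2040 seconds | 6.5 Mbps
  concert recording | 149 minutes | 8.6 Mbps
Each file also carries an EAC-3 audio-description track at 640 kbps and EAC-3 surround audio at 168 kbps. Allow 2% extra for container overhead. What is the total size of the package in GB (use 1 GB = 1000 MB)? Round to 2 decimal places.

35.85 GB

Audio total: 640 + 168 = 808 kbps = 0.808 Mbps.
security camera export: 5.208 Mbps × 34980 s × 1.02 = 185819.4 Mb
dashcam clip: 7.308 Mbps × 2040 s × 1.02 = 15206.5 Mb
concert recording: 9.408 Mbps × 8940 s × 1.02 = 85789.7 Mb
Total: 286815.5 Mb = 35851.9 MB.
= 35.85 GB.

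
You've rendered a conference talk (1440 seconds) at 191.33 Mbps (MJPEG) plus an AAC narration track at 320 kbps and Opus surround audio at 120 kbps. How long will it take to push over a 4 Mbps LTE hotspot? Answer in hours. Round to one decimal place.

19.2 hours

Audio total: 320 + 120 = 440 kbps = 0.440 Mbps.
Total bitrate: 191.770 Mbps.
File: 191.770 Mbps × 1440 s = 276148.8 Mb.
At 4 Mbps: 276148.8 / 4 = 69037.2 s ≈ 19.2 hours.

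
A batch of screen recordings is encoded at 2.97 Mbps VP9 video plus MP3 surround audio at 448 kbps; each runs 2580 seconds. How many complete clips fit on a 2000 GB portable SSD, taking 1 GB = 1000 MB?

1814

Audio: 448 kbps = 0.448 Mbps.
Total bitrate: 3.418 Mbps.
Per item: 3.418 Mbps × 2580 s = 8,818 Mb = 1,102 MB.
Capacity: 2000 GB = 16,000,000 Mb; 1814.38 items → 1814 complete.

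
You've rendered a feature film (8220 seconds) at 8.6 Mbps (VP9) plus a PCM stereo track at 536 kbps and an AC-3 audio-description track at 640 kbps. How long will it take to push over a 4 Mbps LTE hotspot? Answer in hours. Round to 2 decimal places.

5.58 hours

Audio total: 536 + 640 = 1176 kbps = 1.176 Mbps.
Total bitrate: 9.776 Mbps.
File: 9.776 Mbps × 8220 s = 80358.7 Mb.
At 4 Mbps: 80358.7 / 4 = 20089.7 s ≈ 5.58 hours.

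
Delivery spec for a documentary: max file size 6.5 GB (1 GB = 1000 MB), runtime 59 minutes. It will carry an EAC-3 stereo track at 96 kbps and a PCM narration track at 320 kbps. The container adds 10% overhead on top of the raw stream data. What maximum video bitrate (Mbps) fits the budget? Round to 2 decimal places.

Budget: 6.5 GB = 52000.0 Mb.
Stream payload after overhead: 52000.0 / 1.10 = 47272.7 Mb.
59 min = 3540 s
Total bitrate budget: 47272.7 Mb / 3540 s = 13.354 Mbps.
Audio total: 96 + 320 = 416 kbps = 0.416 Mbps.
Video: 13.354 − 0.416 = 12.938 Mbps.

12.94 Mbps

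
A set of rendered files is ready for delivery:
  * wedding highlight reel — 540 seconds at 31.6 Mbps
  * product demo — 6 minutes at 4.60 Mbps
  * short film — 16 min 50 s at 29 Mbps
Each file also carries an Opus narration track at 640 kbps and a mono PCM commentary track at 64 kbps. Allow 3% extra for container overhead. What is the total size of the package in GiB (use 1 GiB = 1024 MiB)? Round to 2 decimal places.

5.92 GiB

Audio total: 640 + 64 = 704 kbps = 0.704 Mbps.
wedding highlight reel: 32.304 Mbps × 540 s × 1.03 = 17967.5 Mb
product demo: 5.304 Mbps × 360 s × 1.03 = 1966.7 Mb
short film: 29.704 Mbps × 1010 s × 1.03 = 30901.1 Mb
Total: 50835.3 Mb = 6354.4 MB.
= 5.918 GiB.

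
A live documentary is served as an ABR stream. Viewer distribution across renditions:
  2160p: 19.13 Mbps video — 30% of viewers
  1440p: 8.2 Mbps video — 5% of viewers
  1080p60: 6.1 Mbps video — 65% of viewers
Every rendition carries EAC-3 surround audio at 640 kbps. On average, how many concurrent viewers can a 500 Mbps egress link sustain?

Audio: 640 kbps = 0.640 Mbps.
Average per-viewer bitrate: 0.30×19.770 + 0.05×8.840 + 0.65×6.740 = 10.754 Mbps.
500 Mbps = 500.0 Mbps; 500.0 / 10.754 = 46.49 → 46.

46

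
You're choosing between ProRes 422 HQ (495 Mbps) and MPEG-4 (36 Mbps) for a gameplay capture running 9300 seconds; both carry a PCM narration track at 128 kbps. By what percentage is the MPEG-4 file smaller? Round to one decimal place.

92.7%

Audio: 128 kbps = 0.128 Mbps.
ProRes 422 HQ: 495.128 Mbps × 9300 s = 4604690.4 Mb = 575.586 GB.
MPEG-4: 36.128 Mbps × 9300 s = 335990.4 Mb = 41.999 GB.
Reduction: (1 − 41.999/575.586) × 100 = 92.70%.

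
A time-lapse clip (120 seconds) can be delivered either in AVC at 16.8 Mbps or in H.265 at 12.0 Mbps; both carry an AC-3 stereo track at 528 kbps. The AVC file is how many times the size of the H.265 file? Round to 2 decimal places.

Audio: 528 kbps = 0.528 Mbps.
AVC: 17.328 Mbps × 120 s = 2079.4 Mb = 259.920 MB.
H.265: 12.528 Mbps × 120 s = 1503.4 Mb = 187.920 MB.
Ratio: 259.920 / 187.920 = 1.383.

1.38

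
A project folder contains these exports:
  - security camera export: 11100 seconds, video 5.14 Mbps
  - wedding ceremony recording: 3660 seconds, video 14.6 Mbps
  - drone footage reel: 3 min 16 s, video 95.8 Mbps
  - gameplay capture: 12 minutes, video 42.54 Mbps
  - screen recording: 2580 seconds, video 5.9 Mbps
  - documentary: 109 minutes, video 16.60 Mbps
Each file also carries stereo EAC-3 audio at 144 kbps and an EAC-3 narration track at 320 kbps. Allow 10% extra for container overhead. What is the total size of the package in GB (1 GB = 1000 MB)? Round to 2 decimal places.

Audio total: 144 + 320 = 464 kbps = 0.464 Mbps.
security camera export: 5.604 Mbps × 11100 s × 1.10 = 68424.8 Mb
wedding ceremony recording: 15.064 Mbps × 3660 s × 1.10 = 60647.7 Mb
drone footage reel: 96.264 Mbps × 196 s × 1.10 = 20754.5 Mb
gameplay capture: 43.004 Mbps × 720 s × 1.10 = 34059.2 Mb
screen recording: 6.364 Mbps × 2580 s × 1.10 = 18061.0 Mb
documentary: 17.064 Mbps × 6540 s × 1.10 = 122758.4 Mb
Total: 324705.6 Mb = 40588.2 MB.
= 40.59 GB.

40.59 GB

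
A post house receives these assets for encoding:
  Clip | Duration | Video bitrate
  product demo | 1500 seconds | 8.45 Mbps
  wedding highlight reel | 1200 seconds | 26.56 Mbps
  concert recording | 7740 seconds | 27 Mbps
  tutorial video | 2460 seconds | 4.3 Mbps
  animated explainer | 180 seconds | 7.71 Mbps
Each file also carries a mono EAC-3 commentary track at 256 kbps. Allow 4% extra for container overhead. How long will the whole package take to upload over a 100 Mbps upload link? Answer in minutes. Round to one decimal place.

Audio: 256 kbps = 0.256 Mbps.
product demo: 8.706 Mbps × 1500 s × 1.04 = 13581.4 Mb
wedding highlight reel: 26.816 Mbps × 1200 s × 1.04 = 33466.4 Mb
concert recording: 27.256 Mbps × 7740 s × 1.04 = 219399.9 Mb
tutorial video: 4.556 Mbps × 2460 s × 1.04 = 11656.1 Mb
animated explainer: 7.966 Mbps × 180 s × 1.04 = 1491.2 Mb
Total: 279594.9 Mb = 34949.4 MB.
At 100 Mbps: 279594.9 / 100 = 2796 s ≈ 46.6 minutes.

46.6 minutes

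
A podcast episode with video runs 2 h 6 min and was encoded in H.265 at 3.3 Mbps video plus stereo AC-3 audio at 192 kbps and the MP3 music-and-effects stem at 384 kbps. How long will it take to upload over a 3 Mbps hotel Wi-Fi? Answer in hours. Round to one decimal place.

2.7 hours

2 h 6 min = 126 min = 7560 s
Audio total: 192 + 384 = 576 kbps = 0.576 Mbps.
Total bitrate: 3.876 Mbps.
File: 3.876 Mbps × 7560 s = 29302.6 Mb.
At 3 Mbps: 29302.6 / 3 = 9767.5 s ≈ 2.71 hours.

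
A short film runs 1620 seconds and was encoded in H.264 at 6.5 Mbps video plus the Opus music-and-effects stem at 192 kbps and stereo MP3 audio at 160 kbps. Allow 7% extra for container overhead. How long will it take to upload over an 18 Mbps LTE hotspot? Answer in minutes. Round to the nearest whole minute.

Audio total: 192 + 160 = 352 kbps = 0.352 Mbps.
Total bitrate: 6.852 Mbps.
File: 6.852 Mbps × 1620 s = 11100.2 Mb.
With 7% container overhead: ×1.07. → 11877.3 Mb.
At 18 Mbps: 11877.3 / 18 = 659.8 s ≈ 11 minutes.

11 minutes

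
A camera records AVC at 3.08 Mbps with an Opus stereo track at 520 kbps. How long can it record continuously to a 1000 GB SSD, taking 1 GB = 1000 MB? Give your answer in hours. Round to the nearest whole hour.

617 hours

Audio: 520 kbps = 0.520 Mbps.
Total bitrate: 3.08 + 0.520 = 3.600 Mbps.
Capacity: 1000 GB = 8,000,000 Mb.
Recording time: 8,000,000 / 3.600 = 2,222,222 s ≈ 617 hours.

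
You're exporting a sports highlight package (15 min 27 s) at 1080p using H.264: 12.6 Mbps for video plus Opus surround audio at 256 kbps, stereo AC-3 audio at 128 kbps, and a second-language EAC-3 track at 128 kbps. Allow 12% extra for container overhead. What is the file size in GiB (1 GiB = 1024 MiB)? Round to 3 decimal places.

15 min 27 s = 927 s
Audio total: 256 + 128 + 128 = 512 kbps = 0.512 Mbps.
Total bitrate: 12.6 + 0.512 = 13.112 Mbps.
Stream data: 13.112 Mbps × 927 s = 12154.8 Mb.
With 12% container overhead: ×1.12.
13,613 Mb = 1,701,675,360 bytes ÷ 1,073,741,824 = 1.585 GiB.

1.585 GiB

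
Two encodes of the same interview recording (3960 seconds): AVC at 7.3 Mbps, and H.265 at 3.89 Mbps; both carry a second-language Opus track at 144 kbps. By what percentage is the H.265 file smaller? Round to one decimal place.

Audio: 144 kbps = 0.144 Mbps.
AVC: 7.444 Mbps × 3960 s = 29478.2 Mb = 3.685 GB.
H.265: 4.034 Mbps × 3960 s = 15974.6 Mb = 1.997 GB.
Reduction: (1 − 1.997/3.685) × 100 = 45.81%.

45.8%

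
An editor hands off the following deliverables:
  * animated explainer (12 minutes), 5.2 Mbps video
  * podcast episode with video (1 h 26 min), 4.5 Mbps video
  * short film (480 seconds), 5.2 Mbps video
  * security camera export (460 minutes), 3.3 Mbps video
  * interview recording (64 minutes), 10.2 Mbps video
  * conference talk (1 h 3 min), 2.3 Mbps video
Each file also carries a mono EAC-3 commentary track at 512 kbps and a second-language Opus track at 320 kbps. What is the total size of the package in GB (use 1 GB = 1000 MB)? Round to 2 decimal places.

Audio total: 512 + 320 = 832 kbps = 0.832 Mbps.
animated explainer: 6.032 Mbps × 720 s = 4343.0 Mb
podcast episode with video: 5.332 Mbps × 5160 s = 27513.1 Mb
short film: 6.032 Mbps × 480 s = 2895.4 Mb
security camera export: 4.132 Mbps × 27600 s = 114043.2 Mb
interview recording: 11.032 Mbps × 3840 s = 42362.9 Mb
conference talk: 3.132 Mbps × 3780 s = 11839.0 Mb
Total: 202996.6 Mb = 25374.6 MB.
= 25.37 GB.

25.37 GB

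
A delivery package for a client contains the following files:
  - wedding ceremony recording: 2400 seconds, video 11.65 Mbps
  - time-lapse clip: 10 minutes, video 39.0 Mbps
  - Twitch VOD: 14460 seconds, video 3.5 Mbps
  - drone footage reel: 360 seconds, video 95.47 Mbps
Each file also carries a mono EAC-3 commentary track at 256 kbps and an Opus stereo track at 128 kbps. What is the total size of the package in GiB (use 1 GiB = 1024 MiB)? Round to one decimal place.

Audio total: 256 + 128 = 384 kbps = 0.384 Mbps.
wedding ceremony recording: 12.034 Mbps × 2400 s = 28881.6 Mb
time-lapse clip: 39.384 Mbps × 600 s = 23630.4 Mb
Twitch VOD: 3.884 Mbps × 14460 s = 56162.6 Mb
drone footage reel: 95.854 Mbps × 360 s = 34507.4 Mb
Total: 143182.1 Mb = 17897.8 MB.
= 16.67 GiB.

16.7 GiB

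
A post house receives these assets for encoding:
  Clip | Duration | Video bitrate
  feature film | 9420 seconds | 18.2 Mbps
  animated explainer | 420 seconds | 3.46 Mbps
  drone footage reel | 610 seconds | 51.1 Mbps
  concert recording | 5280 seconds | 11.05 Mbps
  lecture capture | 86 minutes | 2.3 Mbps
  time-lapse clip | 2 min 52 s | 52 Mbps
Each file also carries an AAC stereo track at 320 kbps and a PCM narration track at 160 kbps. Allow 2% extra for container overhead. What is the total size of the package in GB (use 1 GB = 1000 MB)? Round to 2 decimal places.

37.40 GB

Audio total: 320 + 160 = 480 kbps = 0.480 Mbps.
feature film: 18.680 Mbps × 9420 s × 1.02 = 179484.9 Mb
animated explainer: 3.940 Mbps × 420 s × 1.02 = 1687.9 Mb
drone footage reel: 51.580 Mbps × 610 s × 1.02 = 32093.1 Mb
concert recording: 11.530 Mbps × 5280 s × 1.02 = 62096.0 Mb
lecture capture: 2.780 Mbps × 5160 s × 1.02 = 14631.7 Mb
time-lapse clip: 52.480 Mbps × 172 s × 1.02 = 9207.1 Mb
Total: 299200.6 Mb = 37400.1 MB.
= 37.40 GB.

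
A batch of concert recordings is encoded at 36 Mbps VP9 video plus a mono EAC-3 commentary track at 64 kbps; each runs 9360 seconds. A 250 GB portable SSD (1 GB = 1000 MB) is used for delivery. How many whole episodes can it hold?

5

Audio: 64 kbps = 0.064 Mbps.
Total bitrate: 36.064 Mbps.
Per item: 36.064 Mbps × 9360 s = 337,559 Mb = 42,195 MB.
Capacity: 250 GB = 2,000,000 Mb; 5.92 items → 5 complete.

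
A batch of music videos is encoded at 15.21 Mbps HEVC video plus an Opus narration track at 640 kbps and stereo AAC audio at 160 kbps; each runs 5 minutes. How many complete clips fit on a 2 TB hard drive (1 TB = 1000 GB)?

3331

5 min = 300 s
Audio total: 640 + 160 = 800 kbps = 0.800 Mbps.
Total bitrate: 16.010 Mbps.
Per item: 16.010 Mbps × 300 s = 4,803 Mb = 600.4 MB.
Capacity: 2 TB = 16,000,000 Mb; 3331.25 items → 3331 complete.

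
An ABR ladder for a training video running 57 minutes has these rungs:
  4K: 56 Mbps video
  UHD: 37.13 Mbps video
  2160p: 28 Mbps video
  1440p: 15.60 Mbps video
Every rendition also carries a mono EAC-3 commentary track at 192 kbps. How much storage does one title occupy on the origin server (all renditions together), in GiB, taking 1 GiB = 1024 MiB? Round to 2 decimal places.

57 min = 3420 s
Audio: 192 kbps = 0.192 Mbps.
Sum of rendition bitrates: (56+0.192) + (37.13+0.192) + (28+0.192) + (15.60+0.192) = 137.498 Mbps.
× 3420 s = 470,243 Mb = 58,780 MB = 54.74 GiB.

54.74 GiB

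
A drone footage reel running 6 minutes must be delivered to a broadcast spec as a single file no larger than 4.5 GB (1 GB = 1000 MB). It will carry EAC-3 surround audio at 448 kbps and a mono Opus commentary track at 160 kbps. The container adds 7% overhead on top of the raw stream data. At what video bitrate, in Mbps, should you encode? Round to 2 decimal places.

Budget: 4.5 GB = 36000.0 Mb.
Stream payload after overhead: 36000.0 / 1.07 = 33644.9 Mb.
6 min = 360 s
Total bitrate budget: 33644.9 Mb / 360 s = 93.458 Mbps.
Audio total: 448 + 160 = 608 kbps = 0.608 Mbps.
Video: 93.458 − 0.608 = 92.850 Mbps.

92.85 Mbps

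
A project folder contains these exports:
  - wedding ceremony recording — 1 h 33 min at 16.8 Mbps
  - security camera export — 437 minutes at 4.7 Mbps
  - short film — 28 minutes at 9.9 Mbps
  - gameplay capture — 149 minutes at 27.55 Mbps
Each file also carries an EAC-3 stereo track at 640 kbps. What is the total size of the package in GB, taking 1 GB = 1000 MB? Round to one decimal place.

Audio: 640 kbps = 0.640 Mbps.
wedding ceremony recording: 17.440 Mbps × 5580 s = 97315.2 Mb
security camera export: 5.340 Mbps × 26220 s = 140014.8 Mb
short film: 10.540 Mbps × 1680 s = 17707.2 Mb
gameplay capture: 28.190 Mbps × 8940 s = 252018.6 Mb
Total: 507055.8 Mb = 63382.0 MB.
= 63.38 GB.

63.4 GB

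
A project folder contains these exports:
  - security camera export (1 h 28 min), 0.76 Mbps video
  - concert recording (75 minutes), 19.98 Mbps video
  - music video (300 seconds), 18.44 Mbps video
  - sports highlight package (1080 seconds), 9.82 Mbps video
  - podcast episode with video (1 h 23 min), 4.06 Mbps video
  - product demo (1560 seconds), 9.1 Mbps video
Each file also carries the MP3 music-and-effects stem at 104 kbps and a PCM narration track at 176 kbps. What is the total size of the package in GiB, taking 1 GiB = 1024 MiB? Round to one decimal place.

Audio total: 104 + 176 = 280 kbps = 0.280 Mbps.
security camera export: 1.040 Mbps × 5280 s = 5491.2 Mb
concert recording: 20.260 Mbps × 4500 s = 91170.0 Mb
music video: 18.720 Mbps × 300 s = 5616.0 Mb
sports highlight package: 10.100 Mbps × 1080 s = 10908.0 Mb
podcast episode with video: 4.340 Mbps × 4980 s = 21613.2 Mb
product demo: 9.380 Mbps × 1560 s = 14632.8 Mb
Total: 149431.2 Mb = 18678.9 MB.
= 17.40 GiB.

17.4 GiB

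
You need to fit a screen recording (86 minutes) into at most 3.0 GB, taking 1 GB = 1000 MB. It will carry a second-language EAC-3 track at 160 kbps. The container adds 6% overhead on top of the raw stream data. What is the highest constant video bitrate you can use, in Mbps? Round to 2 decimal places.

Budget: 3.0 GB = 24000.0 Mb.
Stream payload after overhead: 24000.0 / 1.06 = 22641.5 Mb.
86 min = 5160 s
Total bitrate budget: 22641.5 Mb / 5160 s = 4.388 Mbps.
Audio: 160 kbps = 0.160 Mbps.
Video: 4.388 − 0.160 = 4.228 Mbps.

4.23 Mbps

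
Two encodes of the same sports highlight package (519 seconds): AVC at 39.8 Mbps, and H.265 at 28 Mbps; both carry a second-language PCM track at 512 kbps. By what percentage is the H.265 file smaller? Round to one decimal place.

Audio: 512 kbps = 0.512 Mbps.
AVC: 40.312 Mbps × 519 s = 20921.9 Mb = 2.436 GiB.
H.265: 28.512 Mbps × 519 s = 14797.7 Mb = 1.723 GiB.
Reduction: (1 − 1.723/2.436) × 100 = 29.27%.

29.3%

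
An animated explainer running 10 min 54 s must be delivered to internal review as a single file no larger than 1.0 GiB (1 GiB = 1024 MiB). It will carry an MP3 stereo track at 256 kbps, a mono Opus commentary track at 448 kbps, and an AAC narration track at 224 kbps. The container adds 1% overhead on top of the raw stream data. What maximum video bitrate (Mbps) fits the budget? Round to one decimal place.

12.1 Mbps

Budget: 1.0 GiB = 8589.9 Mb.
Stream payload after overhead: 8589.9 / 1.01 = 8504.9 Mb.
10 min 54 s = 654 s
Total bitrate budget: 8504.9 Mb / 654 s = 13.004 Mbps.
Audio total: 256 + 448 + 224 = 928 kbps = 0.928 Mbps.
Video: 13.004 − 0.928 = 12.076 Mbps.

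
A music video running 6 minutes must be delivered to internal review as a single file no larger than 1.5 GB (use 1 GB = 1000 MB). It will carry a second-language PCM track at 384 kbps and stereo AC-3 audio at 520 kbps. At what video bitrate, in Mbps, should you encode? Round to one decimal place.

Budget: 1.5 GB = 12000.0 Mb.
6 min = 360 s
Total bitrate budget: 12000.0 Mb / 360 s = 33.333 Mbps.
Audio total: 384 + 520 = 904 kbps = 0.904 Mbps.
Video: 33.333 − 0.904 = 32.429 Mbps.

32.4 Mbps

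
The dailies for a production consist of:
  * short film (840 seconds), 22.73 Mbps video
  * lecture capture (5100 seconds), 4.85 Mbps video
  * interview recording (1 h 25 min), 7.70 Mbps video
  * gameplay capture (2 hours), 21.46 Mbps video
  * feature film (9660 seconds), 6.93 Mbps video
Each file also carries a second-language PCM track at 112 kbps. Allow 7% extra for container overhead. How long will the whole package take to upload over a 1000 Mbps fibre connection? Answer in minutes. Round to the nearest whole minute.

Audio: 112 kbps = 0.112 Mbps.
short film: 22.842 Mbps × 840 s × 1.07 = 20530.4 Mb
lecture capture: 4.962 Mbps × 5100 s × 1.07 = 27077.6 Mb
interview recording: 7.812 Mbps × 5100 s × 1.07 = 42630.1 Mb
gameplay capture: 21.572 Mbps × 7200 s × 1.07 = 166190.7 Mb
feature film: 7.042 Mbps × 9660 s × 1.07 = 72787.5 Mb
Total: 329216.3 Mb = 41152.0 MB.
At 1000 Mbps: 329216.3 / 1000 = 329 s ≈ 5.49 minutes.

5 minutes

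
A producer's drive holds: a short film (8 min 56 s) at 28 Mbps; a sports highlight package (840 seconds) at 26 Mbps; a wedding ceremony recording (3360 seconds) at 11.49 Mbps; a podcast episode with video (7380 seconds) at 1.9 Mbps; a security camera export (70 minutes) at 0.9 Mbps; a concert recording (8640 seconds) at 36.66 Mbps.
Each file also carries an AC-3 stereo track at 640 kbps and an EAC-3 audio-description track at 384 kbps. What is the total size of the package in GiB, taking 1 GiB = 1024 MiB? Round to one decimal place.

Audio total: 640 + 384 = 1024 kbps = 1.024 Mbps.
short film: 29.024 Mbps × 536 s = 15556.9 Mb
sports highlight package: 27.024 Mbps × 840 s = 22700.2 Mb
wedding ceremony recording: 12.514 Mbps × 3360 s = 42047.0 Mb
podcast episode with video: 2.924 Mbps × 7380 s = 21579.1 Mb
security camera export: 1.924 Mbps × 4200 s = 8080.8 Mb
concert recording: 37.684 Mbps × 8640 s = 325589.8 Mb
Total: 435553.7 Mb = 54444.2 MB.
= 50.71 GiB.

50.7 GiB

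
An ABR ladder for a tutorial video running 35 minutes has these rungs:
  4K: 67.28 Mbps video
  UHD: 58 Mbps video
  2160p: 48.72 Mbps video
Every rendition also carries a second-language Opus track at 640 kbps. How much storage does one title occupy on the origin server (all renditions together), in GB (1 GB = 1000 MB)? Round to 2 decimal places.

35 min = 2100 s
Audio: 640 kbps = 0.640 Mbps.
Sum of rendition bitrates: (67.28+0.640) + (58+0.640) + (48.72+0.640) = 175.920 Mbps.
× 2100 s = 369,432 Mb = 46,179 MB = 46.18 GB.

46.18 GB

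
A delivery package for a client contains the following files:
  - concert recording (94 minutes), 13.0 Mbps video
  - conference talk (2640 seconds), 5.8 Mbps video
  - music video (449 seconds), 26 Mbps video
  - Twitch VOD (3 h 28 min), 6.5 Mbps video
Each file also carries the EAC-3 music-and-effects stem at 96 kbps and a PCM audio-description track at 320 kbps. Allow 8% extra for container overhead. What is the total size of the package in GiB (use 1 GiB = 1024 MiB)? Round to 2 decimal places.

23.92 GiB

Audio total: 96 + 320 = 416 kbps = 0.416 Mbps.
concert recording: 13.416 Mbps × 5640 s × 1.08 = 81719.5 Mb
conference talk: 6.216 Mbps × 2640 s × 1.08 = 17723.1 Mb
music video: 26.416 Mbps × 449 s × 1.08 = 12809.6 Mb
Twitch VOD: 6.916 Mbps × 12480 s × 1.08 = 93216.6 Mb
Total: 205468.9 Mb = 25683.6 MB.
= 23.92 GiB.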